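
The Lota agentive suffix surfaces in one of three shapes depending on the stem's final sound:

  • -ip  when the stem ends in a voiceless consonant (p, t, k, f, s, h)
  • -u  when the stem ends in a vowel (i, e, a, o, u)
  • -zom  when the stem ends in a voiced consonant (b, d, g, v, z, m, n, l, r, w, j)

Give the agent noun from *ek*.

ekip

*ek*: final sound = /k/, a voiceless consonant → -ip → *ekip*.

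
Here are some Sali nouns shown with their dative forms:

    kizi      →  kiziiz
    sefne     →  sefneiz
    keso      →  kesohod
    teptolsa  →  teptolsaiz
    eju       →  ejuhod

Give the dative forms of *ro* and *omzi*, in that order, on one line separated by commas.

The pattern is rounding harmony: -hod when the last vowel of the stem is a rounded vowel (*keso*, *eju*); -iz when the last vowel of the stem is an unrounded vowel (*kizi*, *sefne*, *teptolsa*).
Since the last vowel of *ro* is /o/ (a rounded vowel), it takes -hod, giving *rohod*.
The last vowel of *omzi* is /i/, which is an unrounded vowel, so the suffix is -iz, giving *omziiz*.

rohod, omziiz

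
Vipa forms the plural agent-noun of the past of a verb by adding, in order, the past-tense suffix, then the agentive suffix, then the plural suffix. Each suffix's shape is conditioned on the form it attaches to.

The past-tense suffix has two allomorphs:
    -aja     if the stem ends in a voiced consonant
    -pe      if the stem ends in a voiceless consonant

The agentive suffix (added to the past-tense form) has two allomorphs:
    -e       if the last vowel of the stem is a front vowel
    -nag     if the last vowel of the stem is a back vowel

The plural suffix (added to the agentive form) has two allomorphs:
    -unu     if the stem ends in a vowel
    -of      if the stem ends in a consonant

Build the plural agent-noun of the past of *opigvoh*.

*opigvoh* — final consonant /h/ (voiceless) → -pe → *opigvohpe*.
The past-tense form *opigvohpe*: last vowel = /e/, a front vowel → -e → *opigvohpee*.
Since the final sound of the agentive form *opigvohpee* is /e/ (a vowel), it takes -unu, giving *opigvohpeeunu*.

opigvohpeeunu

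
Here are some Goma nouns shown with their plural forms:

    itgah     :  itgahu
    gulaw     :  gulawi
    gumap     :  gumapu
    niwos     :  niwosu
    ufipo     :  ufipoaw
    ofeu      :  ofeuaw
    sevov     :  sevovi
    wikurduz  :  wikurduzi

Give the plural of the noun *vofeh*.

The pattern is voicing of the final sound: -u when the stem ends in a voiceless consonant (*itgah*, *gumap*, *niwos*); -i when the stem ends in a voiced consonant (*gulaw*, *sevov*, *wikurduz*); -aw when the stem ends in a vowel (*ufipo*, *ofeu*).
*vofeh*: final sound = /h/, a voiceless consonant → -u → *vofehu*.

vofehu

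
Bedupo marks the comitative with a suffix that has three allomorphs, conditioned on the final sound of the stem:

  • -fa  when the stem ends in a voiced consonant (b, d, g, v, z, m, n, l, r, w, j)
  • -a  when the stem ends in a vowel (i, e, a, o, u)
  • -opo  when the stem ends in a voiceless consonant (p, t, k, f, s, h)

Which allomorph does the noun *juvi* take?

*juvi* — final sound /i/ (a vowel) → -a.

-a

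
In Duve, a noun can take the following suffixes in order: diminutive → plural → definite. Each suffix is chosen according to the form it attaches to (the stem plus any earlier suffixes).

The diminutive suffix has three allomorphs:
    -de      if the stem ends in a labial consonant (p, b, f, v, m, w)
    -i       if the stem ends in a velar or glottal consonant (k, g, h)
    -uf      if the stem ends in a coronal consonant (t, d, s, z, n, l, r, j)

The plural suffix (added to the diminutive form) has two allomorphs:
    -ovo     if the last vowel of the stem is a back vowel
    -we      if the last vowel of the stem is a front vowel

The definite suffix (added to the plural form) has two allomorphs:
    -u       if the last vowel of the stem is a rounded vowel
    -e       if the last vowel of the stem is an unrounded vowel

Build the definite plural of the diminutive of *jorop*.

joropdewee

*jorop*: final consonant = /p/, labial → -de → *joropde*.
The diminutive form *joropde* — last vowel /e/ (a front vowel) → -we → *joropdewe*.
The plural form *joropdewe* — last vowel /e/ (an unrounded vowel) → -e → *joropdewee*.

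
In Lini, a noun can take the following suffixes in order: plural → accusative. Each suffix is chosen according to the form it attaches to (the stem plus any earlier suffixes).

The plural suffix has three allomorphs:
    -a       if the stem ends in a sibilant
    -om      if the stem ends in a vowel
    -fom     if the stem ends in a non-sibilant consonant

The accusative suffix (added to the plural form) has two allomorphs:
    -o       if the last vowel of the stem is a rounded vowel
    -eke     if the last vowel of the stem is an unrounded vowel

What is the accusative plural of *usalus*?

The final sound of *usalus* is /s/, which is a sibilant, so the plural suffix is -a, giving *usalusa*.
The plural form *usalusa* — last vowel /a/ (an unrounded vowel) → -eke → *usalusaeke*.

usalusaeke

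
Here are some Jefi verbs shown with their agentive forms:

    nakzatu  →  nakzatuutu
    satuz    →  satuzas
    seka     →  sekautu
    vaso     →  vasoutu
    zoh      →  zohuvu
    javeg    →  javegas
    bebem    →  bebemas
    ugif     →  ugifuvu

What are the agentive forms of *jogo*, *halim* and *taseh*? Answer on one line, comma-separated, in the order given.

jogoutu, halimas, tasehuvu

The pattern is voicing of the final sound: -uvu when the stem ends in a voiceless consonant (*zoh*, *ugif*); -as when the stem ends in a voiced consonant (*satuz*, *javeg*, *bebem*); -utu when the stem ends in a vowel (*nakzatu*, *seka*, *vaso*).
*jogo* — final sound /o/ (a vowel) → -utu → *jogoutu*.
*halim* — final sound /m/ (a voiced consonant) → -as → *halimas*.
Since the final sound of *taseh* is /h/ (a voiceless consonant), it takes -uvu, giving *tasehuvu*.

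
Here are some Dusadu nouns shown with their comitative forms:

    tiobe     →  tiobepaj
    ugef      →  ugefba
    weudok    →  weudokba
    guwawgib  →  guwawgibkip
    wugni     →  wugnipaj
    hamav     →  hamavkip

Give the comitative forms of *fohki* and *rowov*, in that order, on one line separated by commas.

fohkipaj, rowovkip

The alternation tracks the final sound of the stem — -ba when the stem ends in a voiceless consonant (*ugef*, *weudok*); -kip when the stem ends in a voiced consonant (*guwawgib*, *hamav*); -paj when the stem ends in a vowel (*tiobe*, *wugni*).
The final sound of *fohki* is /i/, which is a vowel, so the suffix is -paj, giving *fohkipaj*.
The final sound of *rowov* is /v/, which is a voiced consonant, so the suffix is -kip, giving *rowovkip*.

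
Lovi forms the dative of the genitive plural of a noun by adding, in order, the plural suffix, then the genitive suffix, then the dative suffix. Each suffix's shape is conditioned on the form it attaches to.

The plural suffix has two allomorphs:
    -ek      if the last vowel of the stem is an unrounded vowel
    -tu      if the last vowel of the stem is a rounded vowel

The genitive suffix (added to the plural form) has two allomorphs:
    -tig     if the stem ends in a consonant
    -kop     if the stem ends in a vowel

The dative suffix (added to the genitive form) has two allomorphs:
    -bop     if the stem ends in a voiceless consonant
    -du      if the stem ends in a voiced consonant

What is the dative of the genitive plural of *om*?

omtukopbop

*om* — last vowel /o/ (a rounded vowel) → -tu → *omtu*.
The final sound of the plural form *omtu* is /u/, which is a vowel, so the genitive suffix is -kop, giving *omtukop*.
The genitive form *omtukop*: final consonant = /p/, voiceless → -bop → *omtukopbop*.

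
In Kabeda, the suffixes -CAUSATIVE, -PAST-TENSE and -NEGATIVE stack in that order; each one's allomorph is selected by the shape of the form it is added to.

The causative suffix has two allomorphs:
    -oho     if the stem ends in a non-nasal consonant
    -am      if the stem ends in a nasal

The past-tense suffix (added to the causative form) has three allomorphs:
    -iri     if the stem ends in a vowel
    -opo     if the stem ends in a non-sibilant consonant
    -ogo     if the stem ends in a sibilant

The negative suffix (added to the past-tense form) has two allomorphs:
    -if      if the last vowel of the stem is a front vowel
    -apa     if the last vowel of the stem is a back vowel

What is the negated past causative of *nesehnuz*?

nesehnuzohoiriif

The final consonant of *nesehnuz* is /z/, which is non-nasal, so the causative suffix is -oho, giving *nesehnuzoho*.
The causative form *nesehnuzoho* — final sound /o/ (a vowel) → -iri → *nesehnuzohoiri*.
Since the last vowel of the past-tense form *nesehnuzohoiri* is /i/ (a front vowel), it takes -if, giving *nesehnuzohoiriif*.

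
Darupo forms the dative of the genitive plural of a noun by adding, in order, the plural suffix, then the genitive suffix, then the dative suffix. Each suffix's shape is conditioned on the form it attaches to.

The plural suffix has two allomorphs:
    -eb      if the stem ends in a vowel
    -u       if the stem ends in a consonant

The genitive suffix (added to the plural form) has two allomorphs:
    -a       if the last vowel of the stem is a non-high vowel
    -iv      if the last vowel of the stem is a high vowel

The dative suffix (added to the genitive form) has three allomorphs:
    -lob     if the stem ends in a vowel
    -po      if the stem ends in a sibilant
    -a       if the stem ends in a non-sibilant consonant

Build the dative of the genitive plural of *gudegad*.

gudegaduiva

*gudegad*: final sound = /d/, a consonant → -u → *gudegadu*.
The last vowel of the plural form *gudegadu* is /u/, which is a high vowel, so the genitive suffix is -iv, giving *gudegaduiv*.
The final sound of the genitive form *gudegaduiv* is /v/, which is a non-sibilant consonant, so the dative suffix is -a, giving *gudegaduiva*.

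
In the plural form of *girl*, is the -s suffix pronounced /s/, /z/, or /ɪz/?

The stem *girl* ends in a voiced non-sibilant sound.
The plural suffix surfaces as /ɪz/ after sibilants, /s/ after other voiceless consonants, and /z/ after other voiced sounds.
So the plural -s on *girl* is pronounced /z/.

/z/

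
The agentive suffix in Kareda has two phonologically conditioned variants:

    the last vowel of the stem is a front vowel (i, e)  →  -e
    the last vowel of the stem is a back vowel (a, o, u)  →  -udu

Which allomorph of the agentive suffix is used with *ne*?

-e

*ne* — last vowel /e/ (a front vowel) → -e.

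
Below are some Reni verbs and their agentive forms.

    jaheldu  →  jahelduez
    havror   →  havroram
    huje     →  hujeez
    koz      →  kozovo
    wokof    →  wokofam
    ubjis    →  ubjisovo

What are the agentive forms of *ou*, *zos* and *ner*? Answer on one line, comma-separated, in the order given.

ouez, zosovo, neram

The alternation tracks the final sound of the stem — -ovo when the stem ends in a sibilant (*koz*, *ubjis*); -am when the stem ends in a non-sibilant consonant (*havror*, *wokof*); -ez when the stem ends in a vowel (*jaheldu*, *huje*).
The final sound of *ou* is /u/, which is a vowel, so the suffix is -ez, giving *ouez*.
*zos* — final sound /s/ (a sibilant) → -ovo → *zosovo*.
*ner*: final sound = /r/, a non-sibilant consonant → -am → *neram*.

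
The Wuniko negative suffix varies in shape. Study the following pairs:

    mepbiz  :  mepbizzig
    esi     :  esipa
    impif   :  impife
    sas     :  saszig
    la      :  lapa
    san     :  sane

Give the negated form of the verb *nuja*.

Looking at the final sound of each stem: -zig when the stem ends in a sibilant (*mepbiz*, *sas*); -e when the stem ends in a non-sibilant consonant (*impif*, *san*); -pa when the stem ends in a vowel (*esi*, *la*).
*nuja*: final sound = /a/, a vowel → -pa → *nujapa*.

nujapa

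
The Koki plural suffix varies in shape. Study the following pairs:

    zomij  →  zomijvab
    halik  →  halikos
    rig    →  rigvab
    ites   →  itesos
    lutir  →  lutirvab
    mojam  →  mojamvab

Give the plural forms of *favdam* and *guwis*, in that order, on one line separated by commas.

favdamvab, guwisos

The pattern is voicing of the final consonant: -os when the stem ends in a voiceless consonant (*halik*, *ites*); -vab when the stem ends in a voiced consonant (*zomij*, *rig*, *lutir*, *mojam*).
*favdam*: final consonant = /m/, voiced → -vab → *favdamvab*.
*guwis*: final consonant = /s/, voiceless → -os → *guwisos*.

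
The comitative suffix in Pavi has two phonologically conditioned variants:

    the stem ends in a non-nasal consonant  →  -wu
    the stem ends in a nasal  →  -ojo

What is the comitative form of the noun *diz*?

Since the final consonant of *diz* is /z/ (non-nasal), it takes -wu, giving *dizwu*.

dizwu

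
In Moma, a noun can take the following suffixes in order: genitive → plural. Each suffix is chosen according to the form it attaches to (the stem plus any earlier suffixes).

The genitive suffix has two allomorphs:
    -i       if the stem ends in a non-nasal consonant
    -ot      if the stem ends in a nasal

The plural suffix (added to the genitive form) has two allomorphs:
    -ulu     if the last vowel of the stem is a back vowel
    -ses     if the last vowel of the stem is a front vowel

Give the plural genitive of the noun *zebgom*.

zebgomotulu

*zebgom*: final consonant = /m/, a nasal → -ot → *zebgomot*.
Since the last vowel of the genitive form *zebgomot* is /o/ (a back vowel), it takes -ulu, giving *zebgomotulu*.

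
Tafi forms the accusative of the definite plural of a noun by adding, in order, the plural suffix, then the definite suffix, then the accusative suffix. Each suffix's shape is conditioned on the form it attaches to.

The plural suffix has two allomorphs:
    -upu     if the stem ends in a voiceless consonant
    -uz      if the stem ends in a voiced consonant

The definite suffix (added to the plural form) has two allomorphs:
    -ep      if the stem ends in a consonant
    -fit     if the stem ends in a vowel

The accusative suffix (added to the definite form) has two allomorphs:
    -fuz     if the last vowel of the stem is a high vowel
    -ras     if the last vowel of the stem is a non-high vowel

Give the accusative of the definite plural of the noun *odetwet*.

odetwetupufitfuz

Since the final consonant of *odetwet* is /t/ (voiceless), it takes -upu, giving *odetwetupu*.
Since the final sound of the plural form *odetwetupu* is /u/ (a vowel), it takes -fit, giving *odetwetupufit*.
Since the last vowel of the definite form *odetwetupufit* is /i/ (a high vowel), it takes -fuz, giving *odetwetupufitfuz*.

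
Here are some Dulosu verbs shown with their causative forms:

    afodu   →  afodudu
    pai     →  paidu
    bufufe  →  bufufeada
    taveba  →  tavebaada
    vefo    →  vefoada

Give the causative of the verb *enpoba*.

The pattern is height harmony: -du when the last vowel of the stem is a high vowel (*afodu*, *pai*); -ada when the last vowel of the stem is a non-high vowel (*bufufe*, *taveba*, *vefo*).
Since the last vowel of *enpoba* is /a/ (a non-high vowel), it takes -ada, giving *enpobaada*.

enpobaada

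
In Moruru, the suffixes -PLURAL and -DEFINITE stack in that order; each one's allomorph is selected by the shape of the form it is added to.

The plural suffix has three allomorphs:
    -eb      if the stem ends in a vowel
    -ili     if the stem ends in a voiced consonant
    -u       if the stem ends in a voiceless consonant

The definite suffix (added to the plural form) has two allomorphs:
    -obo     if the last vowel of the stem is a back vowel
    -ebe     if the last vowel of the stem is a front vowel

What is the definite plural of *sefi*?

sefiebebe

*sefi*: final sound = /i/, a vowel → -eb → *sefieb*.
The last vowel of the plural form *sefieb* is /e/, which is a front vowel, so the definite suffix is -ebe, giving *sefiebebe*.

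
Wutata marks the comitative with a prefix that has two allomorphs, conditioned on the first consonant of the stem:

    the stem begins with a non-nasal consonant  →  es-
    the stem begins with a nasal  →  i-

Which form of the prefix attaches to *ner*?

i-

*ner*: first consonant = /n/, a nasal → i-.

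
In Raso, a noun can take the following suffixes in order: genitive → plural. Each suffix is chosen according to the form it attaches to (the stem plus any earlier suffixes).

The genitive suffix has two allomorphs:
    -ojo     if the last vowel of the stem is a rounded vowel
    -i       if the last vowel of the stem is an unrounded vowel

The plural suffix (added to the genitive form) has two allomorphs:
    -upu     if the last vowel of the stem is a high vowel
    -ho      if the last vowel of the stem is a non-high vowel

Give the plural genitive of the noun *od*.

Since the last vowel of *od* is /o/ (a rounded vowel), it takes -ojo, giving *odojo*.
The genitive form *odojo*: last vowel = /o/, a non-high vowel → -ho → *odojoho*.

odojoho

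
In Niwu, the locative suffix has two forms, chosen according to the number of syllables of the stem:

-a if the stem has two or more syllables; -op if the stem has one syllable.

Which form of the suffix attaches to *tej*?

-op

*tej* (one syllable) → -op.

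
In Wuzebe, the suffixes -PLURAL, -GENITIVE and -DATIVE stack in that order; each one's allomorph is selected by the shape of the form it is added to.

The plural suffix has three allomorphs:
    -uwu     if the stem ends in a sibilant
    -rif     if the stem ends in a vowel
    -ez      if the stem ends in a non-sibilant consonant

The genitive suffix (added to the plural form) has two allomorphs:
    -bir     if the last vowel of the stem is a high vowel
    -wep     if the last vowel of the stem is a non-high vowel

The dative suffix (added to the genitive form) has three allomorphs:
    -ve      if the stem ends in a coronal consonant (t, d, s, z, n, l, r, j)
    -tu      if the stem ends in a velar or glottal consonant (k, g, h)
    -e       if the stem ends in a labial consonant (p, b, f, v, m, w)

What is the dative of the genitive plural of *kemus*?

kemusuwubirve

Since the final sound of *kemus* is /s/ (a sibilant), it takes -uwu, giving *kemusuwu*.
Since the last vowel of the plural form *kemusuwu* is /u/ (a high vowel), it takes -bir, giving *kemusuwubir*.
The genitive form *kemusuwubir* — final consonant /r/ (coronal) → -ve → *kemusuwubirve*.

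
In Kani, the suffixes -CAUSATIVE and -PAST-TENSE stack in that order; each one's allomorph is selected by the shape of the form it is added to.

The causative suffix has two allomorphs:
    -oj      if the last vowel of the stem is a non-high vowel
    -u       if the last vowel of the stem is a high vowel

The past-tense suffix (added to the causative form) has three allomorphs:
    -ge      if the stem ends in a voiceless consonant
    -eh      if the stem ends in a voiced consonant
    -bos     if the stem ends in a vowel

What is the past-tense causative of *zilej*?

zilejojeh

*zilej*: last vowel = /e/, a non-high vowel → -oj → *zilejoj*.
Since the final sound of the causative form *zilejoj* is /j/ (a voiced consonant), it takes -eh, giving *zilejojeh*.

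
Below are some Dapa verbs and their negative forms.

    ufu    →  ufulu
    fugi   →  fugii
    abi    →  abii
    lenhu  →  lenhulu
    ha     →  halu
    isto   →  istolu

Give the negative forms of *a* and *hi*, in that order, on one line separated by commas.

alu, hii

The alternation tracks the last vowel of the stem — -i when the last vowel of the stem is a front vowel (*fugi*, *abi*); -lu when the last vowel of the stem is a back vowel (*ufu*, *lenhu*, *ha*, *isto*).
Since the last vowel of *a* is /a/ (a back vowel), it takes -lu, giving *alu*.
*hi* — last vowel /i/ (a front vowel) → -i → *hii*.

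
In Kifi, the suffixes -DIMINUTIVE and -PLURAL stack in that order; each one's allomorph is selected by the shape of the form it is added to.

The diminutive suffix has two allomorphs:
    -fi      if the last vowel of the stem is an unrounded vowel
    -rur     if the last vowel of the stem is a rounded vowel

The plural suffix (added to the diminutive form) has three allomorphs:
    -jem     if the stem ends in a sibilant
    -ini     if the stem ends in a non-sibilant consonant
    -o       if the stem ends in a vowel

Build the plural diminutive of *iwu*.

*iwu* — last vowel /u/ (a rounded vowel) → -rur → *iwurur*.
The final sound of the diminutive form *iwurur* is /r/, which is a non-sibilant consonant, so the plural suffix is -ini, giving *iwururini*.

iwururini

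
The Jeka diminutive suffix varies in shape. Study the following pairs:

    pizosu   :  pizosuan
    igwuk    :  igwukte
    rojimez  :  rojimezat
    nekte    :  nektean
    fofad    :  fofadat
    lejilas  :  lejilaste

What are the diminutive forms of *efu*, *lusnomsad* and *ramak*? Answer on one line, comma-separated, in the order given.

efuan, lusnomsadat, ramakte

The alternation tracks the final sound of the stem — -te when the stem ends in a voiceless consonant (*igwuk*, *lejilas*); -at when the stem ends in a voiced consonant (*rojimez*, *fofad*); -an when the stem ends in a vowel (*pizosu*, *nekte*).
*efu*: final sound = /u/, a vowel → -an → *efuan*.
*lusnomsad* — final sound /d/ (a voiced consonant) → -at → *lusnomsadat*.
The final sound of *ramak* is /k/, which is a voiceless consonant, so the suffix is -te, giving *ramakte*.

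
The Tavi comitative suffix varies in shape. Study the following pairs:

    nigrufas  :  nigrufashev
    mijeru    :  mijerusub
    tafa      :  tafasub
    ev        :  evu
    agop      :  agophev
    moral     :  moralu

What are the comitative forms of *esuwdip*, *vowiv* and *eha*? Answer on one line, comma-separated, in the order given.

The pattern is voicing of the final sound: -hev when the stem ends in a voiceless consonant (*nigrufas*, *agop*); -u when the stem ends in a voiced consonant (*ev*, *moral*); -sub when the stem ends in a vowel (*mijeru*, *tafa*).
The final sound of *esuwdip* is /p/, which is a voiceless consonant, so the suffix is -hev, giving *esuwdiphev*.
The final sound of *vowiv* is /v/, which is a voiced consonant, so the suffix is -u, giving *vowivu*.
The final sound of *eha* is /a/, which is a vowel, so the suffix is -sub, giving *ehasub*.

esuwdiphev, vowivu, ehasub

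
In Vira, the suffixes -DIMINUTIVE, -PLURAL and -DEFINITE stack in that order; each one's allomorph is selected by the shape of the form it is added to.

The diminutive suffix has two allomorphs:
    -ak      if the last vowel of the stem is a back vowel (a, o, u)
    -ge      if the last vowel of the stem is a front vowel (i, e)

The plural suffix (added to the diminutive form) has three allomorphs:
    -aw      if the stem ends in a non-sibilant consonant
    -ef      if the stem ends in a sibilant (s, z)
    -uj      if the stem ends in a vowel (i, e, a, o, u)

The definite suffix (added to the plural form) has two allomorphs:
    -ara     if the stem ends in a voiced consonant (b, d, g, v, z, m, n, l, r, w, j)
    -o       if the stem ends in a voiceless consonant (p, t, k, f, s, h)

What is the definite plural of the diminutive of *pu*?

puakawara

*pu*: last vowel = /u/, a back vowel → -ak → *puak*.
Since the final sound of the diminutive form *puak* is /k/ (a non-sibilant consonant), it takes -aw, giving *puakaw*.
The plural form *puakaw*: final consonant = /w/, voiced → -ara → *puakawara*.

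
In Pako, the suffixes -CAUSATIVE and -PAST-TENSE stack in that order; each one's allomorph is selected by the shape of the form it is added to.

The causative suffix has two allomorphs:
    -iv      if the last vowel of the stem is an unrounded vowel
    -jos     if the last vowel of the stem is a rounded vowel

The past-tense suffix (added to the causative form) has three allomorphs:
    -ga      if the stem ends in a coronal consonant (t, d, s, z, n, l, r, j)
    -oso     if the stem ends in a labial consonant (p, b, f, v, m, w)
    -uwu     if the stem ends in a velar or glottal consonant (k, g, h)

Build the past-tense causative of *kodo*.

Since the last vowel of *kodo* is /o/ (a rounded vowel), it takes -jos, giving *kodojos*.
The final consonant of the causative form *kodojos* is /s/, which is coronal, so the past-tense suffix is -ga, giving *kodojosga*.

kodojosga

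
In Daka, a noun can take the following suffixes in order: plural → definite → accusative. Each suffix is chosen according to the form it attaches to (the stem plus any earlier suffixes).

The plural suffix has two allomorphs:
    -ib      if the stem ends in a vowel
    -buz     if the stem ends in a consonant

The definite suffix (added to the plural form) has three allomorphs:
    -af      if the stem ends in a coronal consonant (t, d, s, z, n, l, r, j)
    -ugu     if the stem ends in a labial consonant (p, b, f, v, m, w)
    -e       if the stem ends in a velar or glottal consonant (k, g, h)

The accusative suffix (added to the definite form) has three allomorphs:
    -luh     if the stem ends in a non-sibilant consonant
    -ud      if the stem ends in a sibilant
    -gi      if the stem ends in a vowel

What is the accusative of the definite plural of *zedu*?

*zedu* — final sound /u/ (a vowel) → -ib → *zeduib*.
The plural form *zeduib* — final consonant /b/ (labial) → -ugu → *zeduibugu*.
The definite form *zeduibugu* — final sound /u/ (a vowel) → -gi → *zeduibugugi*.

zeduibugugi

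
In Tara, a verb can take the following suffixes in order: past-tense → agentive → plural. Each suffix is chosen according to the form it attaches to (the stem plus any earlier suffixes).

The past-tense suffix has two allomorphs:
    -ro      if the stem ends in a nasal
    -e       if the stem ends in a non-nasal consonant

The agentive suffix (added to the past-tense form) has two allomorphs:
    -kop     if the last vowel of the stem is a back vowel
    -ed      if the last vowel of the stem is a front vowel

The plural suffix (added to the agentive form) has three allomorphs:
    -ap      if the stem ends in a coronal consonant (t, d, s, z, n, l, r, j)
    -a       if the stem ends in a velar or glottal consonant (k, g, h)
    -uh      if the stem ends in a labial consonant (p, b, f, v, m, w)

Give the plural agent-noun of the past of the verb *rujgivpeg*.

*rujgivpeg*: final consonant = /g/, non-nasal → -e → *rujgivpege*.
The past-tense form *rujgivpege*: last vowel = /e/, a front vowel → -ed → *rujgivpegeed*.
The agentive form *rujgivpegeed* — final consonant /d/ (coronal) → -ap → *rujgivpegeedap*.

rujgivpegeedap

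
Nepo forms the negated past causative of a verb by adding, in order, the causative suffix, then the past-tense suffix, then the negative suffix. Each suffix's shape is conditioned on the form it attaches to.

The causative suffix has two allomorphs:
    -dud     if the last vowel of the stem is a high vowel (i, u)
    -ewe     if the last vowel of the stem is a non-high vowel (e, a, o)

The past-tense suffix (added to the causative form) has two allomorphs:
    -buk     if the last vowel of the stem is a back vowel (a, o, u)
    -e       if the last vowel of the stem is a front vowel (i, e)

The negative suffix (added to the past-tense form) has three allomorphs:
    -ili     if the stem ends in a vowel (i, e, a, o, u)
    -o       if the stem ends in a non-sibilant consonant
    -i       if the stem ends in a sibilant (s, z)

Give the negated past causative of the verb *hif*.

*hif*: last vowel = /i/, a high vowel → -dud → *hifdud*.
The causative form *hifdud* — last vowel /u/ (a back vowel) → -buk → *hifdudbuk*.
The final sound of the past-tense form *hifdudbuk* is /k/, which is a non-sibilant consonant, so the negative suffix is -o, giving *hifdudbuko*.

hifdudbuko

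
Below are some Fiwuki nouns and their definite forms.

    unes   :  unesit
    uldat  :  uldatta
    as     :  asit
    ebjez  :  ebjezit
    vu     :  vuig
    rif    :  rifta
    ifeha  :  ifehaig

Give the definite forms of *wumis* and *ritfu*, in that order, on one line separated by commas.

wumisit, ritfuig

The pattern is sibilance of the final sound: -it when the stem ends in a sibilant (*unes*, *as*, *ebjez*); -ta when the stem ends in a non-sibilant consonant (*uldat*, *rif*); -ig when the stem ends in a vowel (*vu*, *ifeha*).
Since the final sound of *wumis* is /s/ (a sibilant), it takes -it, giving *wumisit*.
Since the final sound of *ritfu* is /u/ (a vowel), it takes -ig, giving *ritfuig*.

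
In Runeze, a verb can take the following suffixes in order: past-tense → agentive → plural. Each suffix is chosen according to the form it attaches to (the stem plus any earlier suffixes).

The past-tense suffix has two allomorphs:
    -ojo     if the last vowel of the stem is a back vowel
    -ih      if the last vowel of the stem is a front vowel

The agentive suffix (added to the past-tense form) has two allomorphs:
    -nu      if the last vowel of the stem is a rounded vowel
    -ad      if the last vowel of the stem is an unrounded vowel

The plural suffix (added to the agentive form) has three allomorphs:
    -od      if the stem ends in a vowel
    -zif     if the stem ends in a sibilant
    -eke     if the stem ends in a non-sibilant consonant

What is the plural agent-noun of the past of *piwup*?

Since the last vowel of *piwup* is /u/ (a back vowel), it takes -ojo, giving *piwupojo*.
The past-tense form *piwupojo* — last vowel /o/ (a rounded vowel) → -nu → *piwupojonu*.
The agentive form *piwupojonu*: final sound = /u/, a vowel → -od → *piwupojonuod*.

piwupojonuod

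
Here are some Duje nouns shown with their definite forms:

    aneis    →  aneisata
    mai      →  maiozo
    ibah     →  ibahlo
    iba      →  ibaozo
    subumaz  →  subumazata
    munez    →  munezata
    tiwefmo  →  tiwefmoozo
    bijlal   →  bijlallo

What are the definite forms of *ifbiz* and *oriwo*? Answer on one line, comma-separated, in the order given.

The alternation tracks the final sound of the stem — -ata when the stem ends in a sibilant (*aneis*, *subumaz*, *munez*); -lo when the stem ends in a non-sibilant consonant (*ibah*, *bijlal*); -ozo when the stem ends in a vowel (*mai*, *iba*, *tiwefmo*).
*ifbiz*: final sound = /z/, a sibilant → -ata → *ifbizata*.
*oriwo*: final sound = /o/, a vowel → -ozo → *oriwoozo*.

ifbizata, oriwoozo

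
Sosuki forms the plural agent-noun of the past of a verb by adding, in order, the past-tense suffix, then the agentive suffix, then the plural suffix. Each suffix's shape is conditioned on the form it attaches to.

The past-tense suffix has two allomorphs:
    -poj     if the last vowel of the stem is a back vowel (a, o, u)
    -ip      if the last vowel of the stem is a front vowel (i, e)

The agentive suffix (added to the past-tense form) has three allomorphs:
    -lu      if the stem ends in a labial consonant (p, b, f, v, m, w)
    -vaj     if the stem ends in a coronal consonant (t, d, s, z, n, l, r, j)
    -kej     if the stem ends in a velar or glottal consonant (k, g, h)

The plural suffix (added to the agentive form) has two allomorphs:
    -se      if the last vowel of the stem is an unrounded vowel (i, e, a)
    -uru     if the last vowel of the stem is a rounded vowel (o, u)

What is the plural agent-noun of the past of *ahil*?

Since the last vowel of *ahil* is /i/ (a front vowel), it takes -ip, giving *ahilip*.
The past-tense form *ahilip* — final consonant /p/ (labial) → -lu → *ahiliplu*.
Since the last vowel of the agentive form *ahiliplu* is /u/ (a rounded vowel), it takes -uru, giving *ahilipluuru*.

ahilipluuru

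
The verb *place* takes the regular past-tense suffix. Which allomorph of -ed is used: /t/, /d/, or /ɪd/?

/t/

The stem *place* ends in a voiceless consonant other than /t/.
The -ed suffix is realized as /ɪd/ after /t, d/; as /t/ after other voiceless consonants; and as /d/ after other voiced sounds.
So -ed on *place* is pronounced /t/.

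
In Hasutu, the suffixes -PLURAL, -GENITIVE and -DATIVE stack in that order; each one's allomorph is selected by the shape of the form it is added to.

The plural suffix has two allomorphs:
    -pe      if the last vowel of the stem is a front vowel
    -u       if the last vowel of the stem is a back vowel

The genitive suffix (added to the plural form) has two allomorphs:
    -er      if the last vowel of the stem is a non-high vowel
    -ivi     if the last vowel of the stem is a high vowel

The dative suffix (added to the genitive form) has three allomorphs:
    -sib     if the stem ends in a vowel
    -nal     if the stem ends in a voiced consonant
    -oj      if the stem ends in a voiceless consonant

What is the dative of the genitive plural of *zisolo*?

zisolouivisib

Since the last vowel of *zisolo* is /o/ (a back vowel), it takes -u, giving *zisolou*.
The plural form *zisolou*: last vowel = /u/, a high vowel → -ivi → *zisolouivi*.
The genitive form *zisolouivi*: final sound = /i/, a vowel → -sib → *zisolouivisib*.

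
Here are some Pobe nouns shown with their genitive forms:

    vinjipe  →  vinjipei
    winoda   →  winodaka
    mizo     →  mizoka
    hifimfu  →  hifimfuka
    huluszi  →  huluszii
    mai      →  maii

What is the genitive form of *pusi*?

Looking at the last vowel of each stem: -i when the last vowel of the stem is a front vowel (*vinjipe*, *huluszi*, *mai*); -ka when the last vowel of the stem is a back vowel (*winoda*, *mizo*, *hifimfu*).
The last vowel of *pusi* is /i/, which is a front vowel, so the suffix is -i, giving *pusii*.

pusii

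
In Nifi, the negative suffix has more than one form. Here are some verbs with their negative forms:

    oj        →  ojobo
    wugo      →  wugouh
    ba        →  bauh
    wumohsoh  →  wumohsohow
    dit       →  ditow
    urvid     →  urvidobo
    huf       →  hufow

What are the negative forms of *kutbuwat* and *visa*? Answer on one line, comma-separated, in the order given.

The alternation tracks the final sound of the stem — -ow when the stem ends in a voiceless consonant (*wumohsoh*, *dit*, *huf*); -obo when the stem ends in a voiced consonant (*oj*, *urvid*); -uh when the stem ends in a vowel (*wugo*, *ba*).
The final sound of *kutbuwat* is /t/, which is a voiceless consonant, so the suffix is -ow, giving *kutbuwatow*.
*visa*: final sound = /a/, a vowel → -uh → *visauh*.

kutbuwatow, visauh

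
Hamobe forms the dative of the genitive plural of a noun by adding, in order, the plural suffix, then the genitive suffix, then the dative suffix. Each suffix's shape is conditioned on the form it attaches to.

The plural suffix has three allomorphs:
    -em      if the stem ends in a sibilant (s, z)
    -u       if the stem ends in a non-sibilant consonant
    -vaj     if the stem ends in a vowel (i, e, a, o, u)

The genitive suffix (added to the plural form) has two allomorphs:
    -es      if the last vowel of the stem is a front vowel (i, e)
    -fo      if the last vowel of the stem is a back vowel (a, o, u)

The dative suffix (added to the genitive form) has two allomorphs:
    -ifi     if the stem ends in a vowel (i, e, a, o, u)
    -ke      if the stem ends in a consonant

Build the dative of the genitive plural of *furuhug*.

furuhugufoifi

The final sound of *furuhug* is /g/, which is a non-sibilant consonant, so the plural suffix is -u, giving *furuhugu*.
The last vowel of the plural form *furuhugu* is /u/, which is a back vowel, so the genitive suffix is -fo, giving *furuhugufo*.
The final sound of the genitive form *furuhugufo* is /o/, which is a vowel, so the dative suffix is -ifi, giving *furuhugufoifi*.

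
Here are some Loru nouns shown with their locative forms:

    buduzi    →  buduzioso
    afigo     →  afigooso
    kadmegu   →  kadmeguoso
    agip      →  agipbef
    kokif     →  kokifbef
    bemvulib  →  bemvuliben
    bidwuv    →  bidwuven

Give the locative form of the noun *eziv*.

eziven

The pattern is voicing of the final sound: -bef when the stem ends in a voiceless consonant (*agip*, *kokif*); -en when the stem ends in a voiced consonant (*bemvulib*, *bidwuv*); -oso when the stem ends in a vowel (*buduzi*, *afigo*, *kadmegu*).
Since the final sound of *eziv* is /v/ (a voiced consonant), it takes -en, giving *eziven*.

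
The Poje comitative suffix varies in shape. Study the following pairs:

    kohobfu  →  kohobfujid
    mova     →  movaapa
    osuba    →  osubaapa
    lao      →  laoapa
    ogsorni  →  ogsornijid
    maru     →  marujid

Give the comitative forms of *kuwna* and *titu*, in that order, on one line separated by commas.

kuwnaapa, titujid

The suffix is conditioned by the last vowel: -jid when the last vowel of the stem is a high vowel (*kohobfu*, *ogsorni*, *maru*); -apa when the last vowel of the stem is a non-high vowel (*mova*, *osuba*, *lao*).
The last vowel of *kuwna* is /a/, which is a non-high vowel, so the suffix is -apa, giving *kuwnaapa*.
*titu* — last vowel /u/ (a high vowel) → -jid → *titujid*.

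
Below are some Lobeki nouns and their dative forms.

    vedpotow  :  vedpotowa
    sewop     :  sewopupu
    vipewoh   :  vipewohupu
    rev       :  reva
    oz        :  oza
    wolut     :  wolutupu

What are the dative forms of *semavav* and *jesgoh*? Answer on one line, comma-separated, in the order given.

semavava, jesgohupu

The alternation tracks the final consonant of the stem — -upu when the stem ends in a voiceless consonant (*sewop*, *vipewoh*, *wolut*); -a when the stem ends in a voiced consonant (*vedpotow*, *rev*, *oz*).
*semavav*: final consonant = /v/, voiced → -a → *semavava*.
Since the final consonant of *jesgoh* is /h/ (voiceless), it takes -upu, giving *jesgohupu*.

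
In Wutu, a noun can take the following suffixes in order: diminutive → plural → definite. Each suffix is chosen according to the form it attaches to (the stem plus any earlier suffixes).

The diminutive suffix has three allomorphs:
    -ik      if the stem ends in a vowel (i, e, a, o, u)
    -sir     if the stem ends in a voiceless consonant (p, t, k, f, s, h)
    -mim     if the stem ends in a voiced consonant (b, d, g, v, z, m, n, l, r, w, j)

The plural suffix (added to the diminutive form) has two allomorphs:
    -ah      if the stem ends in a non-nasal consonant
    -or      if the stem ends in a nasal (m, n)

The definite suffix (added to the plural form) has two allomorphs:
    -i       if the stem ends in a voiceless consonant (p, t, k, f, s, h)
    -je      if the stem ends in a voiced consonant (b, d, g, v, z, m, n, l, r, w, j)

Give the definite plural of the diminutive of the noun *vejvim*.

vejvimmimorje

Since the final sound of *vejvim* is /m/ (a voiced consonant), it takes -mim, giving *vejvimmim*.
The diminutive form *vejvimmim*: final consonant = /m/, a nasal → -or → *vejvimmimor*.
The plural form *vejvimmimor* — final consonant /r/ (voiced) → -je → *vejvimmimorje*.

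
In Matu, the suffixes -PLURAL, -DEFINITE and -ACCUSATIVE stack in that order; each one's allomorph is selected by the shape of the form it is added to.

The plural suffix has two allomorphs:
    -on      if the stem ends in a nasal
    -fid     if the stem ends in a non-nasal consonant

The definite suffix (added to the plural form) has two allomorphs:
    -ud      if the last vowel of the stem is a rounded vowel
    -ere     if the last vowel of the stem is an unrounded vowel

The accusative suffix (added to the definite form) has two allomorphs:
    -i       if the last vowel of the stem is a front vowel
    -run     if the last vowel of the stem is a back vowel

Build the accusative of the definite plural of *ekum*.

Since the final consonant of *ekum* is /m/ (a nasal), it takes -on, giving *ekumon*.
The last vowel of the plural form *ekumon* is /o/, which is a rounded vowel, so the definite suffix is -ud, giving *ekumonud*.
The definite form *ekumonud* — last vowel /u/ (a back vowel) → -run → *ekumonudrun*.

ekumonudrun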